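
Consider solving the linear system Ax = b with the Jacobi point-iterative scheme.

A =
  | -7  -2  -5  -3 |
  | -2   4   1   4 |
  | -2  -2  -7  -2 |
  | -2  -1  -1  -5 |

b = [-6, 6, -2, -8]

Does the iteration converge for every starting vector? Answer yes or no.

Write A = D+L+U with D = diag(-7, 4, -7, -5).
Jacobi T = -D⁻¹(L+U): T[1,3] = -(4)/(4) = -1.0000; T[1,1] = 0.
  T[0,:] = [+0.0000  -0.2857  -0.7143  -0.4286]
  T[1,:] = [+0.5000  +0.0000  -0.2500  -1.0000]
  T[2,:] = [-0.2857  -0.2857  +0.0000  -0.2857]
  T[3,:] = [-0.4000  -0.2000  -0.2000  +0.0000]
eigenvalue magnitudes: 0.8905, 0.6174, 0.2512, 0.2512.
ρ = 0.8905; 0.8905 < 1 ⇒ converges.

yes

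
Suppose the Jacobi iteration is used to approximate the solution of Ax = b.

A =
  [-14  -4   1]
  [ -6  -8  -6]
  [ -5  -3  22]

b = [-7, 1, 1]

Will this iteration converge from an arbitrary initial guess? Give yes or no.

yes

A = D + L + U where D = diag(-14, -8, 22).
Jacobi: T = -D⁻¹(L+U), T[0,1] = -(-4)/(-14) = -0.2857; T[0,0] = 0.
  T[0,:] = [+0.0000 -0.2857 +0.0714]
  T[1,:] = [-0.7500 +0.0000 -0.7500]
  T[2,:] = [+0.2273 +0.1364 +0.0000]
|roots of det(T-λI)|: 0.4659, 0.2981, 0.2981.
ρ(T) = max|λ| = 0.4659; 0.4659 < 1, so it converges for any x₀.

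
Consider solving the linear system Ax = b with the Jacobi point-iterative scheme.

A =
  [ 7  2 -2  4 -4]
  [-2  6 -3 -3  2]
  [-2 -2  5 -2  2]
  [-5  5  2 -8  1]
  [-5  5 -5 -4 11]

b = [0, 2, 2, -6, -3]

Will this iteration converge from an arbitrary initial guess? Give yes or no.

Diagonal D = diag(7, 6, 5, -8, 11); L, U strict lower/upper.
Jacobi: T = -D⁻¹(L+U), T[1,3] = -(-3)/(6) = +0.5000; T[1,1] = 0.
  T[0,:] = [+0.0000 -0.2857 +0.2857 -0.5714 +0.5714]
  T[1,:] = [+0.3333 +0.0000 +0.5000 +0.5000 -0.3333]
  T[2,:] = [+0.4000 +0.4000 +0.0000 +0.4000 -0.4000]
  T[3,:] = [-0.6250 +0.6250 +0.2500 +0.0000 +0.1250]
  T[4,:] = [+0.4545 -0.4545 +0.4545 +0.3636 +0.0000]
moduli |λ_i(T)| = 1.1323, 0.8747, 0.5036, 0.4361, 0.1900.
ρ(T) = max|λ| = 1.1323; 1.1323 > 1 ⇒ diverges.

no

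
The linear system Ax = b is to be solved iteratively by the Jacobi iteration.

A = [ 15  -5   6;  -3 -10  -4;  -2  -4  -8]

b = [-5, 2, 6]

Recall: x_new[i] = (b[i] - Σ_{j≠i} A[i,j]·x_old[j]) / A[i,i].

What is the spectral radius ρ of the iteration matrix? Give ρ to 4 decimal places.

Split A = D + L + U, D = diag(15, -10, -8).
Jacobi T = -D⁻¹(L+U): T[0,1] = -(-5)/(15) = +0.3333; T[0,0] = 0.
  T[0,:] = [+0.0000 +0.3333 -0.4000]
  T[1,:] = [-0.3000 +0.0000 -0.4000]
  T[2,:] = [-0.2500 -0.5000 +0.0000]
eigenvalue magnitudes: 0.5030, 0.3527, 0.1503.
spectral radius ρ = 0.5030; 0.5030 < 1 ⇒ converges.

0.5030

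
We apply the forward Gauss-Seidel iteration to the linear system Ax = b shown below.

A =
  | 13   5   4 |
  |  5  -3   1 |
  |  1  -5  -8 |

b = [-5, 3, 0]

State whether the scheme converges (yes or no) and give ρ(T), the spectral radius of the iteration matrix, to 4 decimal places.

yes, ρ = 0.5375

Diagonal D = diag(13, -3, -8); L, U strict lower/upper.
GS T = -(D+L)⁻¹U: row 0 first, T[0,1] = -(5)/(13) = -0.3846; later rows by forward substitution.
  T[0,:] = [+0.0000 -0.3846 -0.3077]
  T[1,:] = [+0.0000 -0.6410 -0.1795]
  T[2,:] = [+0.0000 +0.3526 +0.0737]
|roots of det(T-λI)|: 0.5375, 0.0298, 0.0000.
spectral radius ρ = 0.5375; 0.5375 < 1: convergent.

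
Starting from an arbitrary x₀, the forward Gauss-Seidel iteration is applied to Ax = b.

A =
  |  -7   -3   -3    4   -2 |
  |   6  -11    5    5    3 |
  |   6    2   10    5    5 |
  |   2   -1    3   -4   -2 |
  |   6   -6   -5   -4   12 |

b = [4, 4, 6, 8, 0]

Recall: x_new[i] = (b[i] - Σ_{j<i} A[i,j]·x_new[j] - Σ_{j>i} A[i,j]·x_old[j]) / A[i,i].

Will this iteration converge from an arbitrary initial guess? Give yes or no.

Write A = D+L+U with D = diag(-7, -11, 10, -4, 12).
Gauss-Seidel: T = -(D+L)⁻¹U, row 0 first, T[0,2] = -(-3)/(-7) = -0.4286; later rows by forward substitution.
  T[0,:] = [+0.0000  -0.4286  -0.4286  +0.5714  -0.2857]
  T[1,:] = [+0.0000  -0.2338  +0.2208  +0.7662  +0.1169]
  T[2,:] = [+0.0000  +0.3039  +0.2130  -0.9961  -0.3519]
  T[3,:] = [+0.0000  +0.0721  -0.1097  -0.6529  -0.9360]
  T[4,:] = [+0.0000  +0.2481  +0.3768  -0.5353  -0.2574]
moduli |λ_i(T)| = 1.2339, 0.5706, 0.1860, 0.1860, 0.0000.
spectral radius ρ = 1.2339; 1.2339 > 1: divergent.

no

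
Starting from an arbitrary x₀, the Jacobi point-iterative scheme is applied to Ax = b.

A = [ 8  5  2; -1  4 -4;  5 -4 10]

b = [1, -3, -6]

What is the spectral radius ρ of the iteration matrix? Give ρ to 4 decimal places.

Split A = D + L + U, D = diag(8, 4, 10).
Jacobi: T = -D⁻¹(L+U), T[1,2] = -(-4)/(4) = +1.0000; T[1,1] = 0.
  T[0,:] = [+0.0000  -0.6250  -0.2500]
  T[1,:] = [+0.2500  +0.0000  +1.0000]
  T[2,:] = [-0.5000  +0.4000  +0.0000]
|λ(T)| sorted: 0.8426, 0.5841, 0.5841.
ρ = 0.8426; 0.8426 < 1 ⇒ converges.

0.8426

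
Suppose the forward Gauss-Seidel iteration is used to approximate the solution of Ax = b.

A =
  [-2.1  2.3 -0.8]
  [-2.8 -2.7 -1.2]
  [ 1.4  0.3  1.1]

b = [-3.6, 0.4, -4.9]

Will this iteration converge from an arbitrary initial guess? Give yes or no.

no

A = D + L + U where D = diag(-2.1, -2.7, 1.1).
Gauss-Seidel: T = -(D+L)⁻¹U, row 0 first, T[0,1] = -(2.3)/(-2.1) = +1.0952; later rows by forward substitution.
  T[0,:] = [+0.0000, +1.0952, -0.3810]
  T[1,:] = [+0.0000, -1.1358, -0.0494]
  T[2,:] = [+0.0000, -1.0842, +0.4983]
|roots of det(T-λI)|: 1.1679, 0.5304, 0.0000.
ρ = 1.1679; 1.1679 > 1: divergent.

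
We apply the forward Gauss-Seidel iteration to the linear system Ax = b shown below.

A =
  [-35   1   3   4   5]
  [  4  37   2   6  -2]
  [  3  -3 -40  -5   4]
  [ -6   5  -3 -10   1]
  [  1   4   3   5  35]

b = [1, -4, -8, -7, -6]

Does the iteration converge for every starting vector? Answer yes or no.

Split A = D + L + U, D = diag(-35, 37, -40, -10, 35).
GS T = -(D+L)⁻¹U: row 0 first, T[0,4] = -(5)/(-35) = +0.1429; later rows by forward substitution.
  T[0,:] = [+0.0000 +0.0286 +0.0857 +0.1143 +0.1429]
  T[1,:] = [+0.0000 -0.0031 -0.0633 -0.1745 +0.0386]
  T[2,:] = [+0.0000 +0.0024 +0.0112 -0.1033 +0.1078]
  T[3,:] = [+0.0000 -0.0194 -0.0864 -0.1248 +0.0012]
  T[4,:] = [+0.0000 +0.0021 +0.0162 +0.0434 -0.0179]
|eigenvalues of T|: 0.2015, 0.0578, 0.0128, 0.0037, 0.0000.
ρ = 0.2015; 0.2015 < 1 ⇒ converges.

yes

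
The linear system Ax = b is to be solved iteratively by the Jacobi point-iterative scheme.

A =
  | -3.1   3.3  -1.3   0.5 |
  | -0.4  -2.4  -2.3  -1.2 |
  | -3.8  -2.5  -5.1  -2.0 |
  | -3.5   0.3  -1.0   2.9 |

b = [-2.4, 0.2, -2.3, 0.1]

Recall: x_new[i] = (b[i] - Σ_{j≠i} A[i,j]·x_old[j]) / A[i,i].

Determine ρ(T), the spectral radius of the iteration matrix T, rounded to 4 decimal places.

Let D = diag(-3.1, -2.4, -5.1, 2.9); L, U the strict triangles.
Jacobi: T = -D⁻¹(L+U), T[1,3] = -(-1.2)/(-2.4) = -0.5000; T[1,1] = 0.
  T[0,:] = [+0.0000  +1.0645  -0.4194  +0.1613]
  T[1,:] = [-0.1667  +0.0000  -0.9583  -0.5000]
  T[2,:] = [-0.7451  -0.4902  +0.0000  -0.3922]
  T[3,:] = [+1.2069  -0.1034  +0.3448  +0.0000]
eigenvalue magnitudes: 1.1220, 0.9118, 0.5927, 0.5927.
ρ(T) = max|λ| = 1.1220; 1.1220 > 1 ⇒ diverges.

1.1220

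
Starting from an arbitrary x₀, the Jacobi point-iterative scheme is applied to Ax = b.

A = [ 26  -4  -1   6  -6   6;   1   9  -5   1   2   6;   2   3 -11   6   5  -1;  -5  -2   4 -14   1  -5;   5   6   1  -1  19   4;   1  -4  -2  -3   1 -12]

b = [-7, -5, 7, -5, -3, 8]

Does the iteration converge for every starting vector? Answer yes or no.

yes

Let D = diag(26, 9, -11, -14, 19, -12); L, U the strict triangles.
Jacobi T = -D⁻¹(L+U): T[0,5] = -(6)/(26) = -0.2308; T[0,0] = 0.
  T[0,:] = [+0.0000  +0.1538  +0.0385  -0.2308  +0.2308  -0.2308]
  T[1,:] = [-0.1111  +0.0000  +0.5556  -0.1111  -0.2222  -0.6667]
  T[2,:] = [+0.1818  +0.2727  +0.0000  +0.5455  +0.4545  -0.0909]
  T[3,:] = [-0.3571  -0.1429  +0.2857  +0.0000  +0.0714  -0.3571]
  T[4,:] = [-0.2632  -0.3158  -0.0526  +0.0526  +0.0000  -0.2105]
  T[5,:] = [+0.0833  -0.3333  -0.1667  -0.2500  +0.0833  +0.0000]
moduli |λ_i(T)| = 0.8540, 0.6630, 0.5171, 0.2828, 0.2828, 0.2632.
spectral radius ρ = 0.8540; 0.8540 < 1, so it converges for any x₀.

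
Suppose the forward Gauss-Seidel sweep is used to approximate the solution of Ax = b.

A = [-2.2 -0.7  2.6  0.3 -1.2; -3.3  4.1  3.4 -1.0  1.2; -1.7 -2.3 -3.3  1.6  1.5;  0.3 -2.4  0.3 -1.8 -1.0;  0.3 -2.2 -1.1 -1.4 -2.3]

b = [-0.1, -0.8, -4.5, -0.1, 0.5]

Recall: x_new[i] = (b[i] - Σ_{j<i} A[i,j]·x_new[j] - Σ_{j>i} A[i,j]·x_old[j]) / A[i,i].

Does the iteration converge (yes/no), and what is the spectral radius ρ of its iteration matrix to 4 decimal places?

no, ρ = 1.3277

A = D + L + U where D = diag(-2.2, 4.1, -3.3, -1.8, -2.3).
Gauss-Seidel: T = -(D+L)⁻¹U, row 0 first, T[0,3] = -(0.3)/(-2.2) = +0.1364; later rows by forward substitution.
  T[0,:] = [+0.0000  -0.3182  +1.1818  +0.1364  -0.5455]
  T[1,:] = [+0.0000  -0.2561  +0.1220  +0.3537  -0.7317]
  T[2,:] = [+0.0000  +0.3424  -0.6938  +0.1681  +1.2455]
  T[3,:] = [+0.0000  +0.3455  -0.0813  -0.4208  +0.5367]
  T[4,:] = [+0.0000  -0.1706  +0.4188  -0.1448  -0.2936]
|λ(T)| sorted: 1.3277, 0.6430, 0.2654, 0.0409, 0.0000.
spectral radius ρ = 1.3277; 1.3277 > 1 ⇒ diverges.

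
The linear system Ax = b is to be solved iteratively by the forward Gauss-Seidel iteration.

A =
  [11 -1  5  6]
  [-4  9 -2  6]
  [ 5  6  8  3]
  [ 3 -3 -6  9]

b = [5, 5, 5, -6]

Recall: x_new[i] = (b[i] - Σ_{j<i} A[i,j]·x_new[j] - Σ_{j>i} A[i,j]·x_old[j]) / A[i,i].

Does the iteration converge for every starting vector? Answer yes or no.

yes

Write A = D+L+U with D = diag(11, 9, 8, 9).
Gauss-Seidel: T = -(D+L)⁻¹U, row 0 first, T[0,2] = -(5)/(11) = -0.4545; later rows by forward substitution.
  T[0,:] = [+0.0000 +0.0909 -0.4545 -0.5455]
  T[1,:] = [+0.0000 +0.0404 +0.0202 -0.9091]
  T[2,:] = [+0.0000 -0.0871 +0.2689 +0.6477]
  T[3,:] = [+0.0000 -0.0749 +0.3375 +0.3106]
|λ(T)| sorted: 0.8364, 0.2015, 0.0150, 0.0000.
ρ(T) = max|λ| = 0.8364; 0.8364 < 1, so it converges for any x₀.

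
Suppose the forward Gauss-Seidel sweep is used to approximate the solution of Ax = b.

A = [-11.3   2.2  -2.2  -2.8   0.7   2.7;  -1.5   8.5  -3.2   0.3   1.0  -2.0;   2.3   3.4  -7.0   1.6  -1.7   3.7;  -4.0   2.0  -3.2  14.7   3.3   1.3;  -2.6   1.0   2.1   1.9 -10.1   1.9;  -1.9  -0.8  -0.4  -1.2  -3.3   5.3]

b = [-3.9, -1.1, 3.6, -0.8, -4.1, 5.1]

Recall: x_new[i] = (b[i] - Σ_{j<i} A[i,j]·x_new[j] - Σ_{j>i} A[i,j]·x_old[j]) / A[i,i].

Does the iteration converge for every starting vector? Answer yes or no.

Diagonal D = diag(-11.3, 8.5, -7, 14.7, -10.1, 5.3); L, U strict lower/upper.
GS T = -(D+L)⁻¹U: row 0 first, T[0,4] = -(0.7)/(-11.3) = +0.0619; later rows by forward substitution.
  T[0,:] = [+0.0000, +0.1947, -0.1947, -0.2478, +0.0619, +0.2389]
  T[1,:] = [+0.0000, +0.0344, +0.3421, -0.0790, -0.1067, +0.2775]
  T[2,:] = [+0.0000, +0.0807, +0.1022, +0.1088, -0.2743, +0.7418]
  T[3,:] = [+0.0000, +0.0659, -0.0773, -0.0330, -0.2528, +0.1003]
  T[4,:] = [+0.0000, -0.0176, +0.0907, +0.0724, -0.1311, +0.3272]
  T[5,:] = [+0.0000, +0.0850, +0.0285, -0.0550, -0.1535, +0.4100]
moduli |λ_i(T)| = 0.5041, 0.2778, 0.2778, 0.1007, 0.0647, 0.0000.
ρ = 0.5041; 0.5041 < 1 ⇒ converges.

yes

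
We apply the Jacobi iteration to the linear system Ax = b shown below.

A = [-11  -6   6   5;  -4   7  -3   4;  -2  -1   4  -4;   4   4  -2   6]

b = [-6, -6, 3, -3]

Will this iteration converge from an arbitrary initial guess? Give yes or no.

Let D = diag(-11, 7, 4, 6); L, U the strict triangles.
Jacobi T = -D⁻¹(L+U): T[2,0] = -(-2)/(4) = +0.5000; T[2,2] = 0.
  T[0,:] = [+0.0000, -0.5455, +0.5455, +0.4545]
  T[1,:] = [+0.5714, +0.0000, +0.4286, -0.5714]
  T[2,:] = [+0.5000, +0.2500, +0.0000, +1.0000]
  T[3,:] = [-0.6667, -0.6667, +0.3333, +0.0000]
|λ(T)| sorted: 1.1796, 0.9307, 0.9307, 0.0402.
ρ(T) = max|λ| = 1.1796; 1.1796 > 1 ⇒ diverges.

no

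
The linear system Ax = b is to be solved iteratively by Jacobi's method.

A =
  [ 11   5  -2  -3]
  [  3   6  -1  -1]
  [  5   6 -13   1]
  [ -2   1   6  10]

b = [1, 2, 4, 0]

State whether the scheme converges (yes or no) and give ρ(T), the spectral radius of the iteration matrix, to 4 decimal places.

yes, ρ = 0.8234

Let D = diag(11, 6, -13, 10); L, U the strict triangles.
Jacobi: T = -D⁻¹(L+U), T[2,3] = -(1)/(-13) = +0.0769; T[2,2] = 0.
  T[0,:] = [+0.0000 -0.4545 +0.1818 +0.2727]
  T[1,:] = [-0.5000 +0.0000 +0.1667 +0.1667]
  T[2,:] = [+0.3846 +0.4615 +0.0000 +0.0769]
  T[3,:] = [+0.2000 -0.1000 -0.6000 +0.0000]
moduli |λ_i(T)| = 0.8234, 0.5067, 0.3895, 0.3895.
spectral radius ρ = 0.8234; 0.8234 < 1, so it converges for any x₀.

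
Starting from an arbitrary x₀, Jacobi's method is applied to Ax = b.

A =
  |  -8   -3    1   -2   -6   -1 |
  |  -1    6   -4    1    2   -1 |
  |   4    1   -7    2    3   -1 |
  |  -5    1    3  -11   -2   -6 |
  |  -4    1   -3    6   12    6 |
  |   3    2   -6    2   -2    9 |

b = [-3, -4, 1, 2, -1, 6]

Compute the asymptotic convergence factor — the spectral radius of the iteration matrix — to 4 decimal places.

Write A = D+L+U with D = diag(-8, 6, -7, -11, 12, 9).
Jacobi: T = -D⁻¹(L+U), T[0,2] = -(1)/(-8) = +0.1250; T[0,0] = 0.
  T[0,:] = [+0.0000 -0.3750 +0.1250 -0.2500 -0.7500 -0.1250]
  T[1,:] = [+0.1667 +0.0000 +0.6667 -0.1667 -0.3333 +0.1667]
  T[2,:] = [+0.5714 +0.1429 +0.0000 +0.2857 +0.4286 -0.1429]
  T[3,:] = [-0.4545 +0.0909 +0.2727 +0.0000 -0.1818 -0.5455]
  T[4,:] = [+0.3333 -0.0833 +0.2500 -0.5000 +0.0000 -0.5000]
  T[5,:] = [-0.3333 -0.2222 +0.6667 -0.2222 +0.2222 +0.0000]
|λ(T)| sorted: 1.2439, 0.7988, 0.7988, 0.4795, 0.4795, 0.4580.
ρ = 1.2439; 1.2439 > 1, so it fails to converge.

1.2439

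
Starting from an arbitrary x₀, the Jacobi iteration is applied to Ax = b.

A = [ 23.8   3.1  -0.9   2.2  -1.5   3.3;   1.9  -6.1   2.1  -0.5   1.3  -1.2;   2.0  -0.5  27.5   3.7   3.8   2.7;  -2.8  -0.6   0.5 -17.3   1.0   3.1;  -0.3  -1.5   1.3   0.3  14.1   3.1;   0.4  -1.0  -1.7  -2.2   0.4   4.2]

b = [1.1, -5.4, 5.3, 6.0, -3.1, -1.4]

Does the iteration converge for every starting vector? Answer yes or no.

yes

Split A = D + L + U, D = diag(23.8, -6.1, 27.5, -17.3, 14.1, 4.2).
Jacobi: T = -D⁻¹(L+U), T[5,3] = -(-2.2)/(4.2) = +0.5238; T[5,5] = 0.
  T[0,:] = [+0.0000  -0.1303  +0.0378  -0.0924  +0.0630  -0.1387]
  T[1,:] = [+0.3115  +0.0000  +0.3443  -0.0820  +0.2131  -0.1967]
  T[2,:] = [-0.0727  +0.0182  +0.0000  -0.1345  -0.1382  -0.0982]
  T[3,:] = [-0.1618  -0.0347  +0.0289  +0.0000  +0.0578  +0.1792]
  T[4,:] = [+0.0213  +0.1064  -0.0922  -0.0213  +0.0000  -0.2199]
  T[5,:] = [-0.0952  +0.2381  +0.4048  +0.5238  -0.0952  +0.0000]
eigenvalue magnitudes: 0.3644, 0.2938, 0.2938, 0.2479, 0.2479, 0.2118.
ρ = 0.3644; 0.3644 < 1, so it converges for any x₀.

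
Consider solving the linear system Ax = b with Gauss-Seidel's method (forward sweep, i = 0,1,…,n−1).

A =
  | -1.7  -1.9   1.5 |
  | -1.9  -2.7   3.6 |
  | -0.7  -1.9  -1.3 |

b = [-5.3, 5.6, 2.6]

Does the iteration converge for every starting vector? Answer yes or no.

A = D + L + U where D = diag(-1.7, -2.7, -1.3).
Gauss-Seidel: T = -(D+L)⁻¹U, row 0 first, T[0,2] = -(1.5)/(-1.7) = +0.8824; later rows by forward substitution.
  T[0,:] = [+0.0000 -1.1176 +0.8824]
  T[1,:] = [+0.0000 +0.7865 +0.7124]
  T[2,:] = [+0.0000 -0.5477 -1.5163]
eigenvalue magnitudes: 1.3322, 0.6023, 0.0000.
spectral radius ρ = 1.3322; 1.3322 > 1, so it fails to converge.

no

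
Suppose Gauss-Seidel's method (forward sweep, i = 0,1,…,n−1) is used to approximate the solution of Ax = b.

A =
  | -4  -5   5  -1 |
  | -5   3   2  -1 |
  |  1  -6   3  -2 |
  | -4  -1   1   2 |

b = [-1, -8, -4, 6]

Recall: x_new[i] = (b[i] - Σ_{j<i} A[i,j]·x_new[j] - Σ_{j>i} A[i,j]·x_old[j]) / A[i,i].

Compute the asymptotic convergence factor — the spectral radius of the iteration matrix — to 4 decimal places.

A = D + L + U where D = diag(-4, 3, 3, 2).
Gauss-Seidel: T = -(D+L)⁻¹U, row 0 first, T[0,2] = -(5)/(-4) = +1.2500; later rows by forward substitution.
  T[0,:] = [+0.0000, -1.2500, +1.2500, -0.2500]
  T[1,:] = [+0.0000, -2.0833, +1.4167, -0.0833]
  T[2,:] = [+0.0000, -3.7500, +2.4167, +0.5833]
  T[3,:] = [+0.0000, -1.6667, +2.0000, -0.8333]
|roots of det(T-λI)|: 1.2519, 0.9421, 0.9421, 0.0000.
ρ = 1.2519; 1.2519 > 1, so it fails to converge.

1.2519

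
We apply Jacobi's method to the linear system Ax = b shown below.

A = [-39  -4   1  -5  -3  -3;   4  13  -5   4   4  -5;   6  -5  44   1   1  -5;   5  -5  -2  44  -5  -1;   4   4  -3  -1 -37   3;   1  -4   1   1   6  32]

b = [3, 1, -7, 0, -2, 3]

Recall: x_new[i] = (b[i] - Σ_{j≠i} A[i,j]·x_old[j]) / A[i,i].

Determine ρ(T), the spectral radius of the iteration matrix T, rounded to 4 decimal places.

0.3359

A = D + L + U where D = diag(-39, 13, 44, 44, -37, 32).
Jacobi: T = -D⁻¹(L+U), T[2,5] = -(-5)/(44) = +0.1136; T[2,2] = 0.
  T[0,:] = [+0.0000  -0.1026  +0.0256  -0.1282  -0.0769  -0.0769]
  T[1,:] = [-0.3077  +0.0000  +0.3846  -0.3077  -0.3077  +0.3846]
  T[2,:] = [-0.1364  +0.1136  +0.0000  -0.0227  -0.0227  +0.1136]
  T[3,:] = [-0.1136  +0.1136  +0.0455  +0.0000  +0.1136  +0.0227]
  T[4,:] = [+0.1081  +0.1081  -0.0811  -0.0270  +0.0000  +0.0811]
  T[5,:] = [-0.0312  +0.1250  -0.0312  -0.0312  -0.1875  +0.0000]
|roots of det(T-λI)|: 0.3359, 0.2354, 0.2354, 0.2092, 0.1150, 0.1150.
ρ = 0.3359; 0.3359 < 1 ⇒ converges.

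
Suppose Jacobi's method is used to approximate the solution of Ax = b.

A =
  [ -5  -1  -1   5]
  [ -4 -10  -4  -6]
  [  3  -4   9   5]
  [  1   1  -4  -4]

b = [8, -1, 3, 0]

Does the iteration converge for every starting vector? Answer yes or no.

Split A = D + L + U, D = diag(-5, -10, 9, -4).
Jacobi: T = -D⁻¹(L+U), T[0,1] = -(-1)/(-5) = -0.2000; T[0,0] = 0.
  T[0,:] = [+0.0000  -0.2000  -0.2000  +1.0000]
  T[1,:] = [-0.4000  +0.0000  -0.4000  -0.6000]
  T[2,:] = [-0.3333  +0.4444  +0.0000  -0.5556]
  T[3,:] = [+0.2500  +0.2500  -1.0000  +0.0000]
|λ(T)| sorted: 1.1609, 0.6218, 0.6218, 0.5620.
spectral radius ρ = 1.1609; 1.1609 > 1, so it fails to converge.

no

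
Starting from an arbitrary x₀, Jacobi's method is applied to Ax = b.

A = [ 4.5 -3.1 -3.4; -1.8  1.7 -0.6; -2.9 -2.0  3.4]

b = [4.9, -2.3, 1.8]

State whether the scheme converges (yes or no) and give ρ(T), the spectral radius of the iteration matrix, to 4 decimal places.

no, ρ = 1.4333

Diagonal D = diag(4.5, 1.7, 3.4); L, U strict lower/upper.
Jacobi: T = -D⁻¹(L+U), T[0,1] = -(-3.1)/(4.5) = +0.6889; T[0,0] = 0.
  T[0,:] = [+0.0000, +0.6889, +0.7556]
  T[1,:] = [+1.0588, +0.0000, +0.3529]
  T[2,:] = [+0.8529, +0.5882, +0.0000]
moduli |λ_i(T)| = 1.4333, 0.9182, 0.5151.
ρ(T) = max|λ| = 1.4333; 1.4333 > 1, so it fails to converge.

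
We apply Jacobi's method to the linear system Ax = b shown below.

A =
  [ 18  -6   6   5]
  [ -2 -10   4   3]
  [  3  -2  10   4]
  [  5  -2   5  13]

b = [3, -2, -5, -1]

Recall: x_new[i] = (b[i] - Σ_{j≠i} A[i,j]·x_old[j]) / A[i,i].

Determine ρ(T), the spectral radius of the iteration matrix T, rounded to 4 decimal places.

0.8330

Write A = D+L+U with D = diag(18, -10, 10, 13).
Jacobi T = -D⁻¹(L+U): T[1,0] = -(-2)/(-10) = -0.2000; T[1,1] = 0.
  T[0,:] = [+0.0000  +0.3333  -0.3333  -0.2778]
  T[1,:] = [-0.2000  +0.0000  +0.4000  +0.3000]
  T[2,:] = [-0.3000  +0.2000  +0.0000  -0.4000]
  T[3,:] = [-0.3846  +0.1538  -0.3846  +0.0000]
eigenvalue magnitudes: 0.8330, 0.4016, 0.3169, 0.3169.
spectral radius ρ = 0.8330; 0.8330 < 1 ⇒ converges.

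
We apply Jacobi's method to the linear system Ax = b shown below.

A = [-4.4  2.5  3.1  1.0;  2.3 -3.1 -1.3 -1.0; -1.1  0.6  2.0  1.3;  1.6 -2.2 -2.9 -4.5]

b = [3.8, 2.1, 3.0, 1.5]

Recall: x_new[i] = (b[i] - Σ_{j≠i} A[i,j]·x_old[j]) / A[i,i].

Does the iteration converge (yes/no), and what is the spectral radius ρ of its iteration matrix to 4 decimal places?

no, ρ = 1.4939

Write A = D+L+U with D = diag(-4.4, -3.1, 2, -4.5).
T_J = -D⁻¹(L+U): T[0,1] = -(2.5)/(-4.4) = +0.5682; T[0,0] = 0.
  T[0,:] = [+0.0000, +0.5682, +0.7045, +0.2273]
  T[1,:] = [+0.7419, +0.0000, -0.4194, -0.3226]
  T[2,:] = [+0.5500, -0.3000, +0.0000, -0.6500]
  T[3,:] = [+0.3556, -0.4889, -0.6444, +0.0000]
|eigenvalues of T|: 1.4939, 0.8590, 0.3992, 0.2357.
ρ(T) = max|λ| = 1.4939; 1.4939 > 1 ⇒ diverges.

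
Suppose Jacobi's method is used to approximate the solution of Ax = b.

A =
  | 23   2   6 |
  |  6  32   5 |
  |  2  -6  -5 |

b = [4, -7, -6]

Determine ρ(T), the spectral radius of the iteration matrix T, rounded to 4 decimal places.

Diagonal D = diag(23, 32, -5); L, U strict lower/upper.
Jacobi T = -D⁻¹(L+U): T[0,1] = -(2)/(23) = -0.0870; T[0,0] = 0.
  T[0,:] = [+0.0000, -0.0870, -0.2609]
  T[1,:] = [-0.1875, +0.0000, -0.1562]
  T[2,:] = [+0.4000, -1.2000, +0.0000]
eigenvalue magnitudes: 0.4631, 0.3391, 0.3391.
spectral radius ρ = 0.4631; 0.4631 < 1, so it converges for any x₀.

0.4631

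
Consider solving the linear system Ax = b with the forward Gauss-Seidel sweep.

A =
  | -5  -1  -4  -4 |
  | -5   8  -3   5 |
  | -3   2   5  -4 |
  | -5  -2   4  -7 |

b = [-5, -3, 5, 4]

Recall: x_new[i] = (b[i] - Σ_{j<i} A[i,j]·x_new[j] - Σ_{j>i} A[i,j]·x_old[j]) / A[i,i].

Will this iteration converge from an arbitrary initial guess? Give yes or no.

no

A = D + L + U where D = diag(-5, 8, 5, -7).
GS T = -(D+L)⁻¹U: row 0 first, T[0,1] = -(-1)/(-5) = -0.2000; later rows by forward substitution.
  T[0,:] = [+0.0000, -0.2000, -0.8000, -0.8000]
  T[1,:] = [+0.0000, -0.1250, -0.1250, -1.1250]
  T[2,:] = [+0.0000, -0.0700, -0.4300, +0.7700]
  T[3,:] = [+0.0000, +0.1386, +0.3614, +1.3329]
|roots of det(T-λI)|: 1.3886, 0.5551, 0.0556, 0.0000.
spectral radius ρ = 1.3886; 1.3886 > 1, so it fails to converge.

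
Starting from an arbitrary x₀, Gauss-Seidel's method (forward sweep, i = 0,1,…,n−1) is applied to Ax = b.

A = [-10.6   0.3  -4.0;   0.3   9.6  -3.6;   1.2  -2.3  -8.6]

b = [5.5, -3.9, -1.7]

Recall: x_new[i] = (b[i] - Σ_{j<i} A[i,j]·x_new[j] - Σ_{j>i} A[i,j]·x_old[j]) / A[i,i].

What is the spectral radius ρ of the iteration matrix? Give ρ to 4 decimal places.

A = D + L + U where D = diag(-10.6, 9.6, -8.6).
Gauss-Seidel: T = -(D+L)⁻¹U, row 0 first, T[0,1] = -(0.3)/(-10.6) = +0.0283; later rows by forward substitution.
  T[0,:] = [+0.0000  +0.0283  -0.3774]
  T[1,:] = [+0.0000  -0.0009  +0.3868]
  T[2,:] = [+0.0000  +0.0042  -0.1561]
moduli |λ_i(T)| = 0.1659, 0.0089, 0.0000.
spectral radius ρ = 0.1659; 0.1659 < 1, so it converges for any x₀.

0.1659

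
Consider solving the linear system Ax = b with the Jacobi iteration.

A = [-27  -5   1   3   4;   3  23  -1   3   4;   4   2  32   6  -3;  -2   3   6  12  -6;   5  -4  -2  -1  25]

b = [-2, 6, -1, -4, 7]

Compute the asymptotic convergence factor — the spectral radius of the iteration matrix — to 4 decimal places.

Split A = D + L + U, D = diag(-27, 23, 32, 12, 25).
Jacobi: T = -D⁻¹(L+U), T[2,0] = -(4)/(32) = -0.1250; T[2,2] = 0.
  T[0,:] = [+0.0000, -0.1852, +0.0370, +0.1111, +0.1481]
  T[1,:] = [-0.1304, +0.0000, +0.0435, -0.1304, -0.1739]
  T[2,:] = [-0.1250, -0.0625, +0.0000, -0.1875, +0.0938]
  T[3,:] = [+0.1667, -0.2500, -0.5000, +0.0000, +0.5000]
  T[4,:] = [-0.2000, +0.1600, +0.0800, +0.0400, +0.0000]
|roots of det(T-λI)|: 0.4281, 0.3070, 0.2328, 0.2328, 0.1479.
ρ = 0.4281; 0.4281 < 1 ⇒ converges.

0.4281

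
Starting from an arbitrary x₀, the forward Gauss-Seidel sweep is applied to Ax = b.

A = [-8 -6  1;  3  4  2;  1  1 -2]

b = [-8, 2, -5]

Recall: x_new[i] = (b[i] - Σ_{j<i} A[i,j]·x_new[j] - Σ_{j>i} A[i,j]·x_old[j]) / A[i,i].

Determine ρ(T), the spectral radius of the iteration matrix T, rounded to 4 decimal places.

0.6271

Let D = diag(-8, 4, -2); L, U the strict triangles.
T_GS = -(D+L)⁻¹U: row 0 first, T[0,2] = -(1)/(-8) = +0.1250; later rows by forward substitution.
  T[0,:] = [+0.0000, -0.7500, +0.1250]
  T[1,:] = [+0.0000, +0.5625, -0.5938]
  T[2,:] = [+0.0000, -0.0938, -0.2344]
moduli |λ_i(T)| = 0.6271, 0.2990, 0.0000.
ρ = 0.6271; 0.6271 < 1 ⇒ converges.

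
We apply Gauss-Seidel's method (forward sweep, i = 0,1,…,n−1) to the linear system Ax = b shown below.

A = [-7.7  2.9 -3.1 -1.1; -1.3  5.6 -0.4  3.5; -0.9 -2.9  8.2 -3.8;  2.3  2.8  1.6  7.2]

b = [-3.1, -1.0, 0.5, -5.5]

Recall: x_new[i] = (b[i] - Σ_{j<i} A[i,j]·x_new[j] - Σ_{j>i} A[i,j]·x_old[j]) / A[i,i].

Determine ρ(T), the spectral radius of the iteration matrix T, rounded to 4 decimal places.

Diagonal D = diag(-7.7, 5.6, 8.2, 7.2); L, U strict lower/upper.
Gauss-Seidel: T = -(D+L)⁻¹U, row 0 first, T[0,3] = -(-1.1)/(-7.7) = -0.1429; later rows by forward substitution.
  T[0,:] = [+0.0000  +0.3766  -0.4026  -0.1429]
  T[1,:] = [+0.0000  +0.0874  -0.0220  -0.6582]
  T[2,:] = [+0.0000  +0.0723  -0.0520  +0.2150]
  T[3,:] = [+0.0000  -0.1704  +0.1487  +0.2538]
|roots of det(T-λI)|: 0.5339, 0.2720, 0.0274, 0.0000.
ρ = 0.5339; 0.5339 < 1: convergent.

0.5339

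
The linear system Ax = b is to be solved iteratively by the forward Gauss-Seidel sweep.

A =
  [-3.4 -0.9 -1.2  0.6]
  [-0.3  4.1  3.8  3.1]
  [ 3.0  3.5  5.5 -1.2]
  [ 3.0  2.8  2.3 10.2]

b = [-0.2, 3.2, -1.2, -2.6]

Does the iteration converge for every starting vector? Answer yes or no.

yes

Let D = diag(-3.4, 4.1, 5.5, 10.2); L, U the strict triangles.
T_GS = -(D+L)⁻¹U: row 0 first, T[0,2] = -(-1.2)/(-3.4) = -0.3529; later rows by forward substitution.
  T[0,:] = [+0.0000  -0.2647  -0.3529  +0.1765]
  T[1,:] = [+0.0000  -0.0194  -0.9527  -0.7432]
  T[2,:] = [+0.0000  +0.1567  +0.7987  +0.5949]
  T[3,:] = [+0.0000  +0.0478  +0.1852  +0.0180]
moduli |λ_i(T)| = 0.6464, 0.2488, 0.0979, 0.0000.
ρ(T) = max|λ| = 0.6464; 0.6464 < 1, so it converges for any x₀.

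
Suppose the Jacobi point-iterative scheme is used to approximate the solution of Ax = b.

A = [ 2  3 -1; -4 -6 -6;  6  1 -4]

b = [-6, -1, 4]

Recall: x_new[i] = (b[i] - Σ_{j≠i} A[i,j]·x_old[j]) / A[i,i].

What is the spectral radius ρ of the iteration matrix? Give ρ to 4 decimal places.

Write A = D+L+U with D = diag(2, -6, -4).
T_J = -D⁻¹(L+U): T[0,1] = -(3)/(2) = -1.5000; T[0,0] = 0.
  T[0,:] = [+0.0000, -1.5000, +0.5000]
  T[1,:] = [-0.6667, +0.0000, -1.0000]
  T[2,:] = [+1.5000, +0.2500, +0.0000]
eigenvalue magnitudes: 1.6721, 1.1383, 1.1383.
ρ = 1.6721; 1.6721 > 1: divergent.

1.6721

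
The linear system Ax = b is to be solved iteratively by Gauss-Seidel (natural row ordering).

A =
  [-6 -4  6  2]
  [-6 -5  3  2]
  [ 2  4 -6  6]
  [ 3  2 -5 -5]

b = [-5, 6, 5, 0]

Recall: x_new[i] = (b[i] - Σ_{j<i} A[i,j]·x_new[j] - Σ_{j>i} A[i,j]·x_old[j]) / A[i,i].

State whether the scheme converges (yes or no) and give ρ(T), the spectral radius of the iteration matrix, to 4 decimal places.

no, ρ = 1.1925

Let D = diag(-6, -5, -6, -5); L, U the strict triangles.
GS T = -(D+L)⁻¹U: row 0 first, T[0,3] = -(2)/(-6) = +0.3333; later rows by forward substitution.
  T[0,:] = [+0.0000  -0.6667  +1.0000  +0.3333]
  T[1,:] = [+0.0000  +0.8000  -0.6000  +0.0000]
  T[2,:] = [+0.0000  +0.3111  -0.0667  +1.1111]
  T[3,:] = [+0.0000  -0.3911  +0.4267  -0.9111]
eigenvalue magnitudes: 1.1925, 0.7444, 0.2704, 0.0000.
spectral radius ρ = 1.1925; 1.1925 > 1 ⇒ diverges.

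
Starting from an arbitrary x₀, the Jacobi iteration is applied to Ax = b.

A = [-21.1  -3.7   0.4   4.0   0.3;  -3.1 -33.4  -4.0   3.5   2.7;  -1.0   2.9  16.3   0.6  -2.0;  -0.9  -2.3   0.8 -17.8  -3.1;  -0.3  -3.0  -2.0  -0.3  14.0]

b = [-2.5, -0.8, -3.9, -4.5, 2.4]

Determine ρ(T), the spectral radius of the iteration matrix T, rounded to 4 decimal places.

Let D = diag(-21.1, -33.4, 16.3, -17.8, 14); L, U the strict triangles.
Jacobi T = -D⁻¹(L+U): T[2,3] = -(0.6)/(16.3) = -0.0368; T[2,2] = 0.
  T[0,:] = [+0.0000, -0.1754, +0.0190, +0.1896, +0.0142]
  T[1,:] = [-0.0928, +0.0000, -0.1198, +0.1048, +0.0808]
  T[2,:] = [+0.0613, -0.1779, +0.0000, -0.0368, +0.1227]
  T[3,:] = [-0.0506, -0.1292, +0.0449, +0.0000, -0.1742]
  T[4,:] = [+0.0214, +0.2143, +0.1429, +0.0214, +0.0000]
eigenvalue magnitudes: 0.2991, 0.2122, 0.1603, 0.1603, 0.0878.
ρ(T) = max|λ| = 0.2991; 0.2991 < 1, so it converges for any x₀.

0.2991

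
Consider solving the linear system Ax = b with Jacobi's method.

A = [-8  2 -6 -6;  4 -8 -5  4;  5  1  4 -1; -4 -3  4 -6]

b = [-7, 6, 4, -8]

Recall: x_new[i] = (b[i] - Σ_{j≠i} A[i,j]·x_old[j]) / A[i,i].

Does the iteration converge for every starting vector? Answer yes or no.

Write A = D+L+U with D = diag(-8, -8, 4, -6).
T_J = -D⁻¹(L+U): T[3,1] = -(-3)/(-6) = -0.5000; T[3,3] = 0.
  T[0,:] = [+0.0000  +0.2500  -0.7500  -0.7500]
  T[1,:] = [+0.5000  +0.0000  -0.6250  +0.5000]
  T[2,:] = [-1.2500  -0.2500  +0.0000  +0.2500]
  T[3,:] = [-0.6667  -0.5000  +0.6667  +0.0000]
|eigenvalues of T|: 1.5848, 0.9339, 0.5180, 0.5180.
ρ = 1.5848; 1.5848 > 1, so it fails to converge.

no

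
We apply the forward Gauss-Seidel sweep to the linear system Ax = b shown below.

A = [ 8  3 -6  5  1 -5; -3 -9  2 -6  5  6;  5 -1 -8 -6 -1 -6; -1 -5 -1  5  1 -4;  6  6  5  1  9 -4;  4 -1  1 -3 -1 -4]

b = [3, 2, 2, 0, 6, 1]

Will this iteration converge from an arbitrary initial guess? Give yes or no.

Split A = D + L + U, D = diag(8, -9, -8, 5, 9, -4).
GS T = -(D+L)⁻¹U: row 0 first, T[0,4] = -(1)/(8) = -0.1250; later rows by forward substitution.
  T[0,:] = [+0.0000  -0.3750  +0.7500  -0.6250  -0.1250  +0.6250]
  T[1,:] = [+0.0000  +0.1250  -0.0278  -0.4583  +0.5972  +0.4583]
  T[2,:] = [+0.0000  -0.2500  +0.4722  -1.0833  -0.2778  -0.4167]
  T[3,:] = [+0.0000  +0.0000  +0.2167  -0.8000  +0.3167  +1.3000]
  T[4,:] = [+0.0000  +0.3056  -0.7679  +1.4130  -0.1957  -0.1907]
  T[5,:] = [+0.0000  -0.5451  +0.9045  -0.5345  -0.5323  -0.5211]
eigenvalue magnitudes: 1.2557, 1.0588, 1.0588, 0.3671, 0.0108, 0.0000.
ρ = 1.2557; 1.2557 > 1: divergent.

no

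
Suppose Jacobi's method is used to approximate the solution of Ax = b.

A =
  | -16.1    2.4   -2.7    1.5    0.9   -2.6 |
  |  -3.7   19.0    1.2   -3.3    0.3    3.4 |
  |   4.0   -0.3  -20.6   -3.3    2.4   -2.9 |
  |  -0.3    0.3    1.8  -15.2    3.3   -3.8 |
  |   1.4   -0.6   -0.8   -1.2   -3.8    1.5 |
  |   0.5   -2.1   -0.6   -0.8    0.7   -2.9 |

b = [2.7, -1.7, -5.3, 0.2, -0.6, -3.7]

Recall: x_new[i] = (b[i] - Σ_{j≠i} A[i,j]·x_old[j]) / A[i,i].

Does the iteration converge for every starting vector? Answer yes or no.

A = D + L + U where D = diag(-16.1, 19, -20.6, -15.2, -3.8, -2.9).
Jacobi T = -D⁻¹(L+U): T[4,2] = -(-0.8)/(-3.8) = -0.2105; T[4,4] = 0.
  T[0,:] = [+0.0000  +0.1491  -0.1677  +0.0932  +0.0559  -0.1615]
  T[1,:] = [+0.1947  +0.0000  -0.0632  +0.1737  -0.0158  -0.1789]
  T[2,:] = [+0.1942  -0.0146  +0.0000  -0.1602  +0.1165  -0.1408]
  T[3,:] = [-0.0197  +0.0197  +0.1184  +0.0000  +0.2171  -0.2500]
  T[4,:] = [+0.3684  -0.1579  -0.2105  -0.3158  +0.0000  +0.3947]
  T[5,:] = [+0.1724  -0.7241  -0.2069  -0.2759  +0.2414  +0.0000]
|roots of det(T-λI)|: 0.5646, 0.3722, 0.3722, 0.2939, 0.2939, 0.1369.
spectral radius ρ = 0.5646; 0.5646 < 1: convergent.

yes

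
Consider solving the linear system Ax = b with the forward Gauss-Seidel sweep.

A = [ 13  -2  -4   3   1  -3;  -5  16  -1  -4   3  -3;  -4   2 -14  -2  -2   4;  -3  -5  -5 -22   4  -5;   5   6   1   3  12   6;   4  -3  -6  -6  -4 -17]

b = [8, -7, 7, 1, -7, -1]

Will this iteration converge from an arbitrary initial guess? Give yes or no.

yes

Diagonal D = diag(13, 16, -14, -22, 12, -17); L, U strict lower/upper.
T_GS = -(D+L)⁻¹U: row 0 first, T[0,1] = -(-2)/(13) = +0.1538; later rows by forward substitution.
  T[0,:] = [+0.0000  +0.1538  +0.3077  -0.2308  -0.0769  +0.2308]
  T[1,:] = [+0.0000  +0.0481  +0.1587  +0.1779  -0.2115  +0.2596]
  T[2,:] = [+0.0000  -0.0371  -0.0652  -0.0515  -0.1511  +0.2569]
  T[3,:] = [+0.0000  -0.0235  -0.0632  +0.0027  +0.2747  -0.3761]
  T[4,:] = [+0.0000  -0.0792  -0.1863  +0.0108  +0.0817  -0.6533]
  T[5,:] = [+0.0000  +0.0677  +0.1336  -0.0710  -0.0436  +0.2043]
|eigenvalues of T|: 0.5830, 0.1838, 0.1838, 0.0386, 0.0386, 0.0000.
ρ(T) = max|λ| = 0.5830; 0.5830 < 1 ⇒ converges.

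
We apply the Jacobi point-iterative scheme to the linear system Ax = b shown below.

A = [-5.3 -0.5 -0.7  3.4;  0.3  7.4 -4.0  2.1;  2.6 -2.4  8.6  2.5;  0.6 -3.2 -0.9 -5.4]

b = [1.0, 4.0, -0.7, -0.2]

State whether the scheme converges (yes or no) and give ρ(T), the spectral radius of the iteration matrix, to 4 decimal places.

yes, ρ = 0.8688

Let D = diag(-5.3, 7.4, 8.6, -5.4); L, U the strict triangles.
Jacobi: T = -D⁻¹(L+U), T[0,1] = -(-0.5)/(-5.3) = -0.0943; T[0,0] = 0.
  T[0,:] = [+0.0000, -0.0943, -0.1321, +0.6415]
  T[1,:] = [-0.0405, +0.0000, +0.5405, -0.2838]
  T[2,:] = [-0.3023, +0.2791, +0.0000, -0.2907]
  T[3,:] = [+0.1111, -0.5926, -0.1667, +0.0000]
|roots of det(T-λI)|: 0.8688, 0.5711, 0.3199, 0.3199.
ρ(T) = max|λ| = 0.8688; 0.8688 < 1 ⇒ converges.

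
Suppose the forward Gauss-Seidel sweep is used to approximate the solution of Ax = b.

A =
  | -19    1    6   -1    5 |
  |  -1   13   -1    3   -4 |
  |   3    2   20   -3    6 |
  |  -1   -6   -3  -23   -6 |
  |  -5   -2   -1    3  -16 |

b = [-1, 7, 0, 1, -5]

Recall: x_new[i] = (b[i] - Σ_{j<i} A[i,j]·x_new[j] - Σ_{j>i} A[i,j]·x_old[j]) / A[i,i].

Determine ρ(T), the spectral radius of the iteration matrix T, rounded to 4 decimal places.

Write A = D+L+U with D = diag(-19, 13, 20, -23, -16).
GS T = -(D+L)⁻¹U: row 0 first, T[0,4] = -(5)/(-19) = +0.2632; later rows by forward substitution.
  T[0,:] = [+0.0000 +0.0526 +0.3158 -0.0526 +0.2632]
  T[1,:] = [+0.0000 +0.0040 +0.1012 -0.2348 +0.3279]
  T[2,:] = [+0.0000 -0.0083 -0.0575 +0.1814 -0.3723]
  T[3,:] = [+0.0000 -0.0023 -0.0326 +0.0399 -0.3093]
  T[4,:] = [+0.0000 -0.0169 -0.1139 +0.0419 -0.1580]
|eigenvalues of T|: 0.1755, 0.1405, 0.1198, 0.0168, 0.0000.
ρ(T) = max|λ| = 0.1755; 0.1755 < 1: convergent.

0.1755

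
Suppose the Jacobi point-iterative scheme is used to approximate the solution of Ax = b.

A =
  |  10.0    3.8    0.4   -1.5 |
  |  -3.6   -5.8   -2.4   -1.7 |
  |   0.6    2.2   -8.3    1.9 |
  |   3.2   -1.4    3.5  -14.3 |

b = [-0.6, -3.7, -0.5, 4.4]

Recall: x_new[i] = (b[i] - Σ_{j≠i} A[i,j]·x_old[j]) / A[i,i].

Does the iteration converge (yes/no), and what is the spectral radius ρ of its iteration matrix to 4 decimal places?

yes, ρ = 0.5507

Diagonal D = diag(10, -5.8, -8.3, -14.3); L, U strict lower/upper.
T_J = -D⁻¹(L+U): T[0,1] = -(3.8)/(10) = -0.3800; T[0,0] = 0.
  T[0,:] = [+0.0000 -0.3800 -0.0400 +0.1500]
  T[1,:] = [-0.6207 +0.0000 -0.4138 -0.2931]
  T[2,:] = [+0.0723 +0.2651 +0.0000 +0.2289]
  T[3,:] = [+0.2238 -0.0979 +0.2448 +0.0000]
|eigenvalues of T|: 0.5507, 0.3343, 0.3343, 0.0794.
spectral radius ρ = 0.5507; 0.5507 < 1 ⇒ converges.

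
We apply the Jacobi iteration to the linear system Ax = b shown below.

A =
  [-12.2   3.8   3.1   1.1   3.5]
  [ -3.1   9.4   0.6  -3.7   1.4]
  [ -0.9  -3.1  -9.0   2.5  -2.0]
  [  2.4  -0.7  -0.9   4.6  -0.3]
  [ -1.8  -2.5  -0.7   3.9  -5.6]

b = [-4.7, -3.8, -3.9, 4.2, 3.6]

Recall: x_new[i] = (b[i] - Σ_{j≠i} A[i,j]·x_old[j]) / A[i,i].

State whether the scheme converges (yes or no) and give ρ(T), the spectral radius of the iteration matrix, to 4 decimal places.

yes, ρ = 0.8778

Split A = D + L + U, D = diag(-12.2, 9.4, -9, 4.6, -5.6).
Jacobi: T = -D⁻¹(L+U), T[4,1] = -(-2.5)/(-5.6) = -0.4464; T[4,4] = 0.
  T[0,:] = [+0.0000 +0.3115 +0.2541 +0.0902 +0.2869]
  T[1,:] = [+0.3298 +0.0000 -0.0638 +0.3936 -0.1489]
  T[2,:] = [-0.1000 -0.3444 +0.0000 +0.2778 -0.2222]
  T[3,:] = [-0.5217 +0.1522 +0.1957 +0.0000 +0.0652]
  T[4,:] = [-0.3214 -0.4464 -0.1250 +0.6964 +0.0000]
|λ(T)| sorted: 0.8778, 0.5712, 0.5712, 0.2454, 0.1582.
ρ(T) = max|λ| = 0.8778; 0.8778 < 1, so it converges for any x₀.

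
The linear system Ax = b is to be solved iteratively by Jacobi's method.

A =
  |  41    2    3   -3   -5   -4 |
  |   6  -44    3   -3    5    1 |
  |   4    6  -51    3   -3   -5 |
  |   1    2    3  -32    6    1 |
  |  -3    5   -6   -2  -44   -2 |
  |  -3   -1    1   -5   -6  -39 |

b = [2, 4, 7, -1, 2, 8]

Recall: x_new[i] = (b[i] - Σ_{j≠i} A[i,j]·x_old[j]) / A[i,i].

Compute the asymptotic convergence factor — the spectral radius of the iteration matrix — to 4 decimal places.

0.2191

A = D + L + U where D = diag(41, -44, -51, -32, -44, -39).
Jacobi T = -D⁻¹(L+U): T[0,2] = -(3)/(41) = -0.0732; T[0,0] = 0.
  T[0,:] = [+0.0000  -0.0488  -0.0732  +0.0732  +0.1220  +0.0976]
  T[1,:] = [+0.1364  +0.0000  +0.0682  -0.0682  +0.1136  +0.0227]
  T[2,:] = [+0.0784  +0.1176  +0.0000  +0.0588  -0.0588  -0.0980]
  T[3,:] = [+0.0312  +0.0625  +0.0938  +0.0000  +0.1875  +0.0312]
  T[4,:] = [-0.0682  +0.1136  -0.1364  -0.0455  +0.0000  -0.0455]
  T[5,:] = [-0.0769  -0.0256  +0.0256  -0.1282  -0.1538  +0.0000]
|roots of det(T-λI)|: 0.2191, 0.1855, 0.1855, 0.1558, 0.1558, 0.0411.
ρ = 0.2191; 0.2191 < 1 ⇒ converges.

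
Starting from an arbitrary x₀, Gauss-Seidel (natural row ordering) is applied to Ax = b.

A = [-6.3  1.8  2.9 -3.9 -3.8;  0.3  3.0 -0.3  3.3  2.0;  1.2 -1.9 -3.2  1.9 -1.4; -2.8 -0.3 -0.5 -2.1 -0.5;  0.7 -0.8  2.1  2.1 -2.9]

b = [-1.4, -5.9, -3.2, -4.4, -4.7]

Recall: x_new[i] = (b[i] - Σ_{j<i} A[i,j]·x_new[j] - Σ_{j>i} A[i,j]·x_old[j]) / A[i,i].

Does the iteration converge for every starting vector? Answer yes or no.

no

Split A = D + L + U, D = diag(-6.3, 3, -3.2, -2.1, -2.9).
GS T = -(D+L)⁻¹U: row 0 first, T[0,2] = -(2.9)/(-6.3) = +0.4603; later rows by forward substitution.
  T[0,:] = [+0.0000  +0.2857  +0.4603  -0.6190  -0.6032]
  T[1,:] = [+0.0000  -0.0286  +0.0540  -1.0381  -0.6063]
  T[2,:] = [+0.0000  +0.1241  +0.1406  +0.9780  -0.3037]
  T[3,:] = [+0.0000  -0.4064  -0.6549  +0.7408  +0.7251]
  T[4,:] = [+0.0000  -0.1276  -0.2762  +1.3816  +0.3268]
eigenvalue magnitudes: 1.6683, 0.4723, 0.4723, 0.0026, 0.0000.
spectral radius ρ = 1.6683; 1.6683 > 1: divergent.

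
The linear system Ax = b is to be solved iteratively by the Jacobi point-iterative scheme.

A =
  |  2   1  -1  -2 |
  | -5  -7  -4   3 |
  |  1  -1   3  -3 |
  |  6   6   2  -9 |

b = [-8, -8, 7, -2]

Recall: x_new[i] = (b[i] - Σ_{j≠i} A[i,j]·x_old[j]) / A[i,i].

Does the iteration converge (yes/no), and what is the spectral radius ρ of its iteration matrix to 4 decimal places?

A = D + L + U where D = diag(2, -7, 3, -9).
T_J = -D⁻¹(L+U): T[3,2] = -(2)/(-9) = +0.2222; T[3,3] = 0.
  T[0,:] = [+0.0000, -0.5000, +0.5000, +1.0000]
  T[1,:] = [-0.7143, +0.0000, -0.5714, +0.4286]
  T[2,:] = [-0.3333, +0.3333, +0.0000, +1.0000]
  T[3,:] = [+0.6667, +0.6667, +0.2222, +0.0000]
eigenvalue magnitudes: 1.3908, 0.6466, 0.6466, 0.3184.
ρ(T) = max|λ| = 1.3908; 1.3908 > 1: divergent.

no, ρ = 1.3908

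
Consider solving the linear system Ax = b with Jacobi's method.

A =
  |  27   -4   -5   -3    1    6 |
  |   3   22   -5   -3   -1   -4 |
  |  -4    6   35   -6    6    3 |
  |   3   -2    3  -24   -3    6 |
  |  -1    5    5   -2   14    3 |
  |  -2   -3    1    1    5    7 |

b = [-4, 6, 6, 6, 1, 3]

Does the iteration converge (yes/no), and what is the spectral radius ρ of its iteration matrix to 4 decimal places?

yes, ρ = 0.5284

Write A = D+L+U with D = diag(27, 22, 35, -24, 14, 7).
Jacobi: T = -D⁻¹(L+U), T[3,4] = -(-3)/(-24) = -0.1250; T[3,3] = 0.
  T[0,:] = [+0.0000  +0.1481  +0.1852  +0.1111  -0.0370  -0.2222]
  T[1,:] = [-0.1364  +0.0000  +0.2273  +0.1364  +0.0455  +0.1818]
  T[2,:] = [+0.1143  -0.1714  +0.0000  +0.1714  -0.1714  -0.0857]
  T[3,:] = [+0.1250  -0.0833  +0.1250  +0.0000  -0.1250  +0.2500]
  T[4,:] = [+0.0714  -0.3571  -0.3571  +0.1429  +0.0000  -0.2143]
  T[5,:] = [+0.2857  +0.4286  -0.1429  -0.1429  -0.7143  +0.0000]
eigenvalue magnitudes: 0.5284, 0.4444, 0.4227, 0.4227, 0.2527, 0.0175.
ρ = 0.5284; 0.5284 < 1, so it converges for any x₀.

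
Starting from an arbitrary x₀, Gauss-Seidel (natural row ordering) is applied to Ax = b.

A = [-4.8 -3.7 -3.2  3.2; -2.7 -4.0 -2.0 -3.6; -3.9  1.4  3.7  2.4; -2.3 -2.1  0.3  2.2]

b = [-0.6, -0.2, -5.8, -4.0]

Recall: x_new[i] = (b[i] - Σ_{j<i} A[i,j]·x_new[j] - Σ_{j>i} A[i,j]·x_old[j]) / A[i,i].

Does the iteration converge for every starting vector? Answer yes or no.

no

A = D + L + U where D = diag(-4.8, -4, 3.7, 2.2).
Gauss-Seidel: T = -(D+L)⁻¹U, row 0 first, T[0,2] = -(-3.2)/(-4.8) = -0.6667; later rows by forward substitution.
  T[0,:] = [+0.0000, -0.7708, -0.6667, +0.6667]
  T[1,:] = [+0.0000, +0.5203, -0.0500, -1.3500]
  T[2,:] = [+0.0000, -1.0094, -0.6838, +0.5649]
  T[3,:] = [+0.0000, -0.1716, -0.6515, -0.6687]
eigenvalue magnitudes: 1.1633, 0.4740, 0.4740, 0.0000.
spectral radius ρ = 1.1633; 1.1633 > 1: divergent.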